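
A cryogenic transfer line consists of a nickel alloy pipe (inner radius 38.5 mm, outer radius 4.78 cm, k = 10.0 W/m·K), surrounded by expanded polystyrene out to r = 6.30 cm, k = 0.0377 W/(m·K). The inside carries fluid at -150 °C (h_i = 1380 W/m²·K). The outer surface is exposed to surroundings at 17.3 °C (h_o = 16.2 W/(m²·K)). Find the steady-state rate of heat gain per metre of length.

Treat each layer as a resistance in series:
  R'_conv,in = 1/(2πr h) = 1/(2π·0.0385·1380) = 0.002996 m·K/W
  R'_nickel alloy = ln(0.0478/0.0385)/(2πk) = 0.2164/(2π·10.0) = 0.003444 m·K/W
  R'_expanded polystyrene = ln(0.0630/0.0478)/(2πk) = 0.2761/(2π·0.0377) = 1.166 m·K/W
  R'_conv,out = 1/(2πr h) = 1/(2π·0.0630·16.2) = 0.1559 m·K/W
ΣR = 0.002996 + 0.003444 + 1.166 + 0.1559 = 1.328 m·K/W
Q' = ΔT/ΣR = (-150 °C − 17.3 °C)/1.328 = -126 W/m
(Negative Q' ⇒ heat flows inward; heat gain = 126 W/m.)

Q' = 126 W/m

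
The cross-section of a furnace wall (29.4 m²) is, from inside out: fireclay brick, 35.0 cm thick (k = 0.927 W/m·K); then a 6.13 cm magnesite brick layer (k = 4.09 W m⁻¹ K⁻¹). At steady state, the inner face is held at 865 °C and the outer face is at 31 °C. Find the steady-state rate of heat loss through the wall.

Q = 62.5 kW

Resistance network (inner→outer):
  R_fireclay brick = L/(kA) = 0.350/(0.927·29.4) = 0.01284 K/W
  R_magnesite brick = L/(kA) = 0.0613/(4.09·29.4) = 5.098×10^-4 K/W
ΣR = 0.01284 + 5.098×10^-4 = 0.01335 K/W
Q = ΔT/ΣR = (865 °C − 31 °C)/0.01335 = 62500 W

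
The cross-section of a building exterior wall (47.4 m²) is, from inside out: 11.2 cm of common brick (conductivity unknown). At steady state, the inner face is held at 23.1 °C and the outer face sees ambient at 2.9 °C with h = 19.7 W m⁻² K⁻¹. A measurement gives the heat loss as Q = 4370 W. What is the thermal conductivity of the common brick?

k = 0.665 W/m·K

ΣR = ΔT/Q = |23.1 − 2.9|/4370 = 0.004622 K/W
Known resistances:
  R_conv,out = 1/(hA) = 1/(19.7·47.4) = 0.001071 K/W
R_common brick = ΣR − ΣR_known = 0.004622 − 0.001071 = 0.003551 K/W
L/(kA) = 0.003551 ⇒ k = 0.112/(0.003551·47.4) = 0.665 W/m·K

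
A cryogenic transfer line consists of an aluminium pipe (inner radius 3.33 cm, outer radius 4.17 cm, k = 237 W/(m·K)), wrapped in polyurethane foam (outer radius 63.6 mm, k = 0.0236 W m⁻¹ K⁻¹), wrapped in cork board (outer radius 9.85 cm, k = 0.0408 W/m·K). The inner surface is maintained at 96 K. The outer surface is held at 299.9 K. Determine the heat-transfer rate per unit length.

Treat each layer as a resistance in series:
  R'_aluminium = ln(0.0417/0.0333)/(2πk) = 0.2249/(2π·237) = 1.511×10^-4 m·K/W
  R'_polyurethane foam = ln(0.0636/0.0417)/(2πk) = 0.4221/(2π·0.0236) = 2.847 m·K/W
  R'_cork board = ln(0.0985/0.0636)/(2πk) = 0.4374/(2π·0.0408) = 1.706 m·K/W
ΣR = 1.511×10^-4 + 2.847 + 1.706 = 4.553 m·K/W
Q' = ΔT/ΣR = (96 K − 299.9 K)/4.553 = -44.8 W/m
(Negative Q' ⇒ heat flows inward; heat gain = 44.8 W/m.)

Q' = 44.8 W/m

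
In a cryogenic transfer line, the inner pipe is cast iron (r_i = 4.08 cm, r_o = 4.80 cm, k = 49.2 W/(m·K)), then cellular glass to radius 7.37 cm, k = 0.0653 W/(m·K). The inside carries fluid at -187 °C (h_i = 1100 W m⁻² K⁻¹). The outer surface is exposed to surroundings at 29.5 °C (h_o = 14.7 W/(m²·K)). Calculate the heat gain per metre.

Q' = 181 W/m

Series thermal resistances, inner to outer:
  R'_conv,in = 1/(2πr h) = 1/(2π·0.0408·1100) = 0.003546 m·K/W
  R'_cast iron = ln(0.0480/0.0408)/(2πk) = 0.1625/(2π·49.2) = 5.257×10^-4 m·K/W
  R'_cellular glass = ln(0.0737/0.0480)/(2πk) = 0.4288/(2π·0.0653) = 1.045 m·K/W
  R'_conv,out = 1/(2πr h) = 1/(2π·0.0737·14.7) = 0.1469 m·K/W
ΣR = 0.003546 + 5.257×10^-4 + 1.045 + 0.1469 = 1.196 m·K/W
Q' = ΔT/ΣR = (-187 °C − 29.5 °C)/1.196 = -181 W/m
(Negative Q' ⇒ heat flows inward; heat gain = 181 W/m.)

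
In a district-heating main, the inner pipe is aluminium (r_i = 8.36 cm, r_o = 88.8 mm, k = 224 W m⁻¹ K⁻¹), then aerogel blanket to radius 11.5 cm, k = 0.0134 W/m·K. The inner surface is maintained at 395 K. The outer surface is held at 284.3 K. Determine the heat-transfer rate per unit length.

Series thermal resistances, inner to outer:
  R'_aluminium = ln(0.0888/0.0836)/(2πk) = 0.06034/(2π·224) = 4.287×10^-5 m·K/W
  R'_aerogel blanket = ln(0.115/0.0888)/(2πk) = 0.2585/(2π·0.0134) = 3.071 m·K/W
ΣR = 4.287×10^-5 + 3.071 = 3.071 m·K/W
Q' = ΔT/ΣR = (395 K − 284.3 K)/3.071 = 36.0 W/m

Q' = 36.0 W/m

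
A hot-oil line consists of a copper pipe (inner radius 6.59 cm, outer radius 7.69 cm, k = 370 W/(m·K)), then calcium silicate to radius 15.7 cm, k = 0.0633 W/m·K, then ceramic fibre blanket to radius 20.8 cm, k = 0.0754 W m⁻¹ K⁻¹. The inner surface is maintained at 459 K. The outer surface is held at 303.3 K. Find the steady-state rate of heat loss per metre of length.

Q' = 65.2 W/m

Resistance network (inner→outer):
  R'_copper = ln(0.0769/0.0659)/(2πk) = 0.1544/(2π·370) = 6.640×10^-5 m·K/W
  R'_calcium silicate = ln(0.157/0.0769)/(2πk) = 0.7137/(2π·0.0633) = 1.795 m·K/W
  R'_ceramic fibre blanket = ln(0.208/0.157)/(2πk) = 0.2813/(2π·0.0754) = 0.5938 m·K/W
ΣR = 6.640×10^-5 + 1.795 + 0.5938 = 2.389 m·K/W
Q' = ΔT/ΣR = (459 K − 303.3 K)/2.389 = 65.2 W/m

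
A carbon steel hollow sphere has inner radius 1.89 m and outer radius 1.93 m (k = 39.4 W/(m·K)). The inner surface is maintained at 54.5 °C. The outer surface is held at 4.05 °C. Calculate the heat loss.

Q = 2280 kW

Q = 4πk·ΔT/(1/r₁ − 1/r₂) = 4π × 39.4 × 50.45 / (1/1.89 − 1/1.93) = 2.28×10^6 W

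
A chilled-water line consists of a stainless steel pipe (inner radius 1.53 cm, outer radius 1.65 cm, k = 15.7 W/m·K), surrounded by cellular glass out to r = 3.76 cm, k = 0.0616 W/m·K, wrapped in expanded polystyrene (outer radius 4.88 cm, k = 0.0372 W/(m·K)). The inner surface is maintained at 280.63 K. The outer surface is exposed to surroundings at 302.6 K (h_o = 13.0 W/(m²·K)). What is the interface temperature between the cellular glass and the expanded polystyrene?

T = 294.0 K

Treat each layer as a resistance in series:
  R'_stainless steel = ln(0.0165/0.0153)/(2πk) = 0.07551/(2π·15.7) = 7.654×10^-4 m·K/W
  R'_cellular glass = ln(0.0376/0.0165)/(2πk) = 0.8236/(2π·0.0616) = 2.128 m·K/W
  R'_expanded polystyrene = ln(0.0488/0.0376)/(2πk) = 0.2607/(2π·0.0372) = 1.115 m·K/W
  R'_conv,out = 1/(2πr h) = 1/(2π·0.0488·13.0) = 0.2509 m·K/W
ΣR = 7.654×10^-4 + 2.128 + 1.115 + 0.2509 = 3.495 m·K/W
Q' = ΔT/ΣR = (280.63 K − 302.6 K)/3.495 = -6.286 W/m
From the inner boundary to the cellular glass/expanded polystyrene interface, ΣR_partial = 2.129 m·K/W.
T_interface = T_in − Q'·ΣR_partial = 280.63 K − (-6.286)(2.129) = 294.0 K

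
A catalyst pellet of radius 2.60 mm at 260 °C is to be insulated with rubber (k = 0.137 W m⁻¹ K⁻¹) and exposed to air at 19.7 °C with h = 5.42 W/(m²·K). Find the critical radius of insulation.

For a sphere, r_cr = 2k_ins/h = 2·0.137/5.42 = 0.0506 m = 5.06 cm

r_cr = 5.06 cm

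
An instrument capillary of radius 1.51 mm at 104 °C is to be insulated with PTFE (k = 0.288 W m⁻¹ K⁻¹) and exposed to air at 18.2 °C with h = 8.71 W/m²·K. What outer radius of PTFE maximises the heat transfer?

For a cylinder, r_cr = k_ins/h = 0.288/8.71 = 0.0331 m = 3.31 cm

r_cr = 3.31 cm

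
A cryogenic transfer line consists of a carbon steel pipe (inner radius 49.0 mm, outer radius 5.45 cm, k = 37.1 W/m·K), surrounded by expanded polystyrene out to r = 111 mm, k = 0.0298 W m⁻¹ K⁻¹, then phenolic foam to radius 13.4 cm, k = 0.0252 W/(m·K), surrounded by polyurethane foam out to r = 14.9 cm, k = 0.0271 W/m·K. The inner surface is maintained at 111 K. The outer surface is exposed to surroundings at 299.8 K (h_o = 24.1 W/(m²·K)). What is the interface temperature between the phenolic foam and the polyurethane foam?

T = 277.5 K

Resistance network (inner→outer):
  R'_carbon steel = ln(0.0545/0.0490)/(2πk) = 0.1064/(2π·37.1) = 4.564×10^-4 m·K/W
  R'_expanded polystyrene = ln(0.111/0.0545)/(2πk) = 0.7113/(2π·0.0298) = 3.799 m·K/W
  R'_phenolic foam = ln(0.134/0.111)/(2πk) = 0.1883/(2π·0.0252) = 1.189 m·K/W
  R'_polyurethane foam = ln(0.149/0.134)/(2πk) = 0.1061/(2π·0.0271) = 0.6232 m·K/W
  R'_conv,out = 1/(2πr h) = 1/(2π·0.149·24.1) = 0.04432 m·K/W
ΣR = 4.564×10^-4 + 3.799 + 1.189 + 0.6232 + 0.04432 = 5.656 m·K/W
Q' = ΔT/ΣR = (111 K − 299.8 K)/5.656 = -33.38 W/m
From the inner boundary to the phenolic foam/polyurethane foam interface, ΣR_partial = 4.988 m·K/W.
T_interface = T_in − Q'·ΣR_partial = 111 K − (-33.38)(4.988) = 277.5 K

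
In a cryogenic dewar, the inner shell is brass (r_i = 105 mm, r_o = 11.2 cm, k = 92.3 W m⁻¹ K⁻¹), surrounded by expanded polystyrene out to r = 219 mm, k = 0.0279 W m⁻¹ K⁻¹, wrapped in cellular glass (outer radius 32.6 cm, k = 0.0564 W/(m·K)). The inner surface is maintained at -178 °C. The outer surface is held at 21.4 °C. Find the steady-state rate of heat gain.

Q = 13.7 W

Treat each layer as a resistance in series:
  R_brass = (1/0.105 − 1/0.112)/(4πk) = 0.5952/(4π·92.3) = 5.132×10^-4 K/W
  R_expanded polystyrene = (1/0.112 − 1/0.219)/(4πk) = 4.362/(4π·0.0279) = 12.44 K/W
  R_cellular glass = (1/0.219 − 1/0.326)/(4πk) = 1.499/(4π·0.0564) = 2.115 K/W
ΣR = 5.132×10^-4 + 12.44 + 2.115 = 14.56 K/W
Q = ΔT/ΣR = (-178 °C − 21.4 °C)/14.56 = -13.7 W
(Negative Q ⇒ heat flows inward; heat gain = 13.7 W.)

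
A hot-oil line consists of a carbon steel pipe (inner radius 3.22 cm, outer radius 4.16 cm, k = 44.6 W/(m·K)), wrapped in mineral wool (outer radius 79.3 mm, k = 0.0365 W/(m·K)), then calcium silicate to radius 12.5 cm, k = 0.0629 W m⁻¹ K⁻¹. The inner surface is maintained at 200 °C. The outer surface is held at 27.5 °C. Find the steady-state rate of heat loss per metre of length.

Q' = 43.5 W/m

Series thermal resistances, inner to outer:
  R'_carbon steel = ln(0.0416/0.0322)/(2πk) = 0.2561/(2π·44.6) = 9.140×10^-4 m·K/W
  R'_mineral wool = ln(0.0793/0.0416)/(2πk) = 0.6451/(2π·0.0365) = 2.813 m·K/W
  R'_calcium silicate = ln(0.125/0.0793)/(2πk) = 0.4551/(2π·0.0629) = 1.151 m·K/W
ΣR = 9.140×10^-4 + 2.813 + 1.151 = 3.965 m·K/W
Q' = ΔT/ΣR = (200 °C − 27.5 °C)/3.965 = 43.5 W/m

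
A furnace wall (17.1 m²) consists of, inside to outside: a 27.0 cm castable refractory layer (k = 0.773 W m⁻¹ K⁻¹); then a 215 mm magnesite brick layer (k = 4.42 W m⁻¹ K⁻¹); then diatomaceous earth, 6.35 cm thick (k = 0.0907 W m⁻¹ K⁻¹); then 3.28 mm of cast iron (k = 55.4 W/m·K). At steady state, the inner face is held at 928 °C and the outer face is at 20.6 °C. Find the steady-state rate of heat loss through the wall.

Resistance network (inner→outer):
  R_castable refractory = L/(kA) = 0.270/(0.773·17.1) = 0.02043 K/W
  R_magnesite brick = L/(kA) = 0.215/(4.42·17.1) = 0.002845 K/W
  R_diatomaceous earth = L/(kA) = 0.0635/(0.0907·17.1) = 0.04094 K/W
  R_cast iron = L/(kA) = 0.00328/(55.4·17.1) = 3.462×10^-6 K/W
ΣR = 0.02043 + 0.002845 + 0.04094 + 3.462×10^-6 = 0.06422 K/W
Q = ΔT/ΣR = (928 °C − 20.6 °C)/0.06422 = 14100 W

Q = 14100 W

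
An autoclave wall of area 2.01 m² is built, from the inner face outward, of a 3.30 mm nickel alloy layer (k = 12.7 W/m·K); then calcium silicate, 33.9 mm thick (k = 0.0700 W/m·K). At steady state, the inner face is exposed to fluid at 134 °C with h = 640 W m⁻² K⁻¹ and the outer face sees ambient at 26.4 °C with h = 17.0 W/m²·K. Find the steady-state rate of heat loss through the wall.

Resistance network (inner→outer):
  R_conv,in = 1/(hA) = 1/(640·2.01) = 7.774×10^-4 K/W
  R_nickel alloy = L/(kA) = 0.00330/(12.7·2.01) = 1.293×10^-4 K/W
  R_calcium silicate = L/(kA) = 0.0339/(0.0700·2.01) = 0.2409 K/W
  R_conv,out = 1/(hA) = 1/(17.0·2.01) = 0.02927 K/W
ΣR = 7.774×10^-4 + 1.293×10^-4 + 0.2409 + 0.02927 = 0.2711 K/W
Q = ΔT/ΣR = (134 °C − 26.4 °C)/0.2711 = 397 W

Q = 397 W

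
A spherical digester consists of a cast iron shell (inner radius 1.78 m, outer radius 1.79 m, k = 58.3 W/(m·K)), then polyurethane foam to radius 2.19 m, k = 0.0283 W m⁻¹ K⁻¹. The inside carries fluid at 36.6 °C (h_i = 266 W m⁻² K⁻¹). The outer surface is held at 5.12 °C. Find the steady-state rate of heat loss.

Q = 110 W

Treat each layer as a resistance in series:
  R_conv,in = 1/(4πr²h) = 1/(4π·1.78²·266) = 9.442×10^-5 K/W
  R_cast iron = (1/1.78 − 1/1.79)/(4πk) = 0.003139/(4π·58.3) = 4.284×10^-6 K/W
  R_polyurethane foam = (1/1.79 − 1/2.19)/(4πk) = 0.1020/(4π·0.0283) = 0.2869 K/W
ΣR = 9.442×10^-5 + 4.284×10^-6 + 0.2869 = 0.2870 K/W
Q = ΔT/ΣR = (36.6 °C − 5.12 °C)/0.2870 = 110 W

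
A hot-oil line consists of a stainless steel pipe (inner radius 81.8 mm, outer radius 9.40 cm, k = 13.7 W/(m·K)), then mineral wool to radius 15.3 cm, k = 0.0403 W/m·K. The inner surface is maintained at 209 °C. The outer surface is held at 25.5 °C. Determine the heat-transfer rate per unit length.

Series thermal resistances, inner to outer:
  R'_stainless steel = ln(0.0940/0.0818)/(2πk) = 0.1390/(2π·13.7) = 0.001615 m·K/W
  R'_mineral wool = ln(0.153/0.0940)/(2πk) = 0.4871/(2π·0.0403) = 1.924 m·K/W
ΣR = 0.001615 + 1.924 = 1.926 m·K/W
Q' = ΔT/ΣR = (209 °C − 25.5 °C)/1.926 = 95.3 W/m

Q' = 95.3 W/m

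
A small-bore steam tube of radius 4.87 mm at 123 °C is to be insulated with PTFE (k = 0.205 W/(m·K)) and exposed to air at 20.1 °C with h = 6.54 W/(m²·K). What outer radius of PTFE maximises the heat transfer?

For a cylinder, r_cr = k_ins/h = 0.205/6.54 = 0.0313 m = 3.13 cm

r_cr = 3.13 cm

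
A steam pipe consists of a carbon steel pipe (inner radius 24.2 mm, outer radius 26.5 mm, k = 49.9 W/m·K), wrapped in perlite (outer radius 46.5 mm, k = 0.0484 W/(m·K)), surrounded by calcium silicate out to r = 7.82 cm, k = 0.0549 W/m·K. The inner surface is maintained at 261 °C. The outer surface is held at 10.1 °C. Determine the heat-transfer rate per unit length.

Treat each layer as a resistance in series:
  R'_carbon steel = ln(0.0265/0.0242)/(2πk) = 0.09079/(2π·49.9) = 2.896×10^-4 m·K/W
  R'_perlite = ln(0.0465/0.0265)/(2πk) = 0.5623/(2π·0.0484) = 1.849 m·K/W
  R'_calcium silicate = ln(0.0782/0.0465)/(2πk) = 0.5198/(2π·0.0549) = 1.507 m·K/W
ΣR = 2.896×10^-4 + 1.849 + 1.507 = 3.356 m·K/W
Q' = ΔT/ΣR = (261 °C − 10.1 °C)/3.356 = 74.8 W/m

Q' = 74.8 W/m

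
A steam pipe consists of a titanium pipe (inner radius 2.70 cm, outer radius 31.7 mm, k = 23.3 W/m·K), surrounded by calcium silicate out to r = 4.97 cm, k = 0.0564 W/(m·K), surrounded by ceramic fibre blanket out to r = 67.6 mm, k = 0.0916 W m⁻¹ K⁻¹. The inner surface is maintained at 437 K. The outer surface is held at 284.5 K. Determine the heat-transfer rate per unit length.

Q' = 84.5 W/m

Treat each layer as a resistance in series:
  R'_titanium = ln(0.0317/0.0270)/(2πk) = 0.1605/(2π·23.3) = 0.001096 m·K/W
  R'_calcium silicate = ln(0.0497/0.0317)/(2πk) = 0.4497/(2π·0.0564) = 1.269 m·K/W
  R'_ceramic fibre blanket = ln(0.0676/0.0497)/(2πk) = 0.3076/(2π·0.0916) = 0.5345 m·K/W
ΣR = 0.001096 + 1.269 + 0.5345 = 1.805 m·K/W
Q' = ΔT/ΣR = (437 K − 284.5 K)/1.805 = 84.5 W/m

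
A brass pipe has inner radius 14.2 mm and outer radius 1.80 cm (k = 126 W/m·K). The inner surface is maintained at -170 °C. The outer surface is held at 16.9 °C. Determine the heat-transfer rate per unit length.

Q' = 2πk·ΔT/ln(r₂/r₁) = 2π × 126 × 186.9 / ln(0.0180/0.0142) = 6.24×10^5 W/m

Q' = 6.24×10^5 W/m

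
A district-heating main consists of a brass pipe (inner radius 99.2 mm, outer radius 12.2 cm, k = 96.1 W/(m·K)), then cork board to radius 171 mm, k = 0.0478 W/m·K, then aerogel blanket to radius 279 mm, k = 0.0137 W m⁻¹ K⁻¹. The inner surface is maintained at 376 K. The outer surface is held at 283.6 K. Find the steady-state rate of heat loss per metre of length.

Treat each layer as a resistance in series:
  R'_brass = ln(0.122/0.0992)/(2πk) = 0.2069/(2π·96.1) = 3.426×10^-4 m·K/W
  R'_cork board = ln(0.171/0.122)/(2πk) = 0.3376/(2π·0.0478) = 1.124 m·K/W
  R'_aerogel blanket = ln(0.279/0.171)/(2πk) = 0.4895/(2π·0.0137) = 5.687 m·K/W
ΣR = 3.426×10^-4 + 1.124 + 5.687 = 6.811 m·K/W
Q' = ΔT/ΣR = (376 K − 283.6 K)/6.811 = 13.6 W/m

Q' = 13.6 W/m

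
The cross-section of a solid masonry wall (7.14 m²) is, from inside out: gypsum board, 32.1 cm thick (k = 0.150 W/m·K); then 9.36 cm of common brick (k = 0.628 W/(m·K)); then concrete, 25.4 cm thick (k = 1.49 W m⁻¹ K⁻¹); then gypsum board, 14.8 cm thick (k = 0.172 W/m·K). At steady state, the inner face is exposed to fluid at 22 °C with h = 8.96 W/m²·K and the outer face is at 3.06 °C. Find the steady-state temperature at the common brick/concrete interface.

T = 8.75 °C

Resistance network (inner→outer):
  R_conv,in = 1/(hA) = 1/(8.96·7.14) = 0.01563 K/W
  R_gypsum board = L/(kA) = 0.321/(0.150·7.14) = 0.2997 K/W
  R_common brick = L/(kA) = 0.0936/(0.628·7.14) = 0.02087 K/W
  R_concrete = L/(kA) = 0.254/(1.49·7.14) = 0.02388 K/W
  R_gypsum board = L/(kA) = 0.148/(0.172·7.14) = 0.1205 K/W
ΣR = 0.01563 + 0.2997 + 0.02087 + 0.02388 + 0.1205 = 0.4806 K/W
Q = ΔT/ΣR = (22 °C − 3.06 °C)/0.4806 = 39.41 W
From the inner boundary to the common brick/concrete interface, ΣR_partial = 0.3362 K/W.
T_interface = T_in − Q·ΣR_partial = 22 °C − (39.41)(0.3362) = 8.75 °C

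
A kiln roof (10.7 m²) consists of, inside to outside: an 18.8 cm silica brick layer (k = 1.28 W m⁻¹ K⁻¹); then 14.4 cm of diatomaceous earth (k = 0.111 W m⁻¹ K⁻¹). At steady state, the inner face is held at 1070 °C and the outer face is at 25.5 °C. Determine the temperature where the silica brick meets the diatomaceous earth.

T = 964 °C

Resistance network (inner→outer):
  R_silica brick = L/(kA) = 0.188/(1.28·10.7) = 0.01373 K/W
  R_diatomaceous earth = L/(kA) = 0.144/(0.111·10.7) = 0.1212 K/W
ΣR = 0.01373 + 0.1212 = 0.1349 K/W
Q = ΔT/ΣR = (1070 °C − 25.5 °C)/0.1349 = 7743 W
From the inner boundary to the silica brick/diatomaceous earth interface, ΣR_partial = 0.01373 K/W.
T_interface = T_in − Q·ΣR_partial = 1070 °C − (7743)(0.01373) = 964 °C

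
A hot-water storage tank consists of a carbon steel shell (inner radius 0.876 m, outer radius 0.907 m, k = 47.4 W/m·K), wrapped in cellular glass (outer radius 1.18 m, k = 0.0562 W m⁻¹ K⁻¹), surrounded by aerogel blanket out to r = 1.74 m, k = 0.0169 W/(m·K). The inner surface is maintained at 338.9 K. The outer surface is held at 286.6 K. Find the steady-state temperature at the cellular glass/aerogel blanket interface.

Series thermal resistances, inner to outer:
  R_carbon steel = (1/0.876 − 1/0.907)/(4πk) = 0.03902/(4π·47.4) = 6.550×10^-5 K/W
  R_cellular glass = (1/0.907 − 1/1.18)/(4πk) = 0.2551/(4π·0.0562) = 0.3612 K/W
  R_aerogel blanket = (1/1.18 − 1/1.74)/(4πk) = 0.2727/(4π·0.0169) = 1.284 K/W
ΣR = 6.550×10^-5 + 0.3612 + 1.284 = 1.645 K/W
Q = ΔT/ΣR = (338.9 K − 286.6 K)/1.645 = 31.79 W
From the inner boundary to the cellular glass/aerogel blanket interface, ΣR_partial = 0.3613 K/W.
T_interface = T_in − Q·ΣR_partial = 338.9 K − (31.79)(0.3613) = 327.4 K

T = 327.4 K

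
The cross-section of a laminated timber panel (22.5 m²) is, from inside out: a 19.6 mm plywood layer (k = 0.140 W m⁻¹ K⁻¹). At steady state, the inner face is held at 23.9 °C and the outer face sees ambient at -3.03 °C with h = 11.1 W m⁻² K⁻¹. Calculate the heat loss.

Q = 2.63 kW

Series thermal resistances, inner to outer:
  R_plywood = L/(kA) = 0.0196/(0.140·22.5) = 0.006222 K/W
  R_conv,out = 1/(hA) = 1/(11.1·22.5) = 0.004004 K/W
ΣR = 0.006222 + 0.004004 = 0.01023 K/W
Q = ΔT/ΣR = (23.9 °C − -3.03 °C)/0.01023 = 2630 W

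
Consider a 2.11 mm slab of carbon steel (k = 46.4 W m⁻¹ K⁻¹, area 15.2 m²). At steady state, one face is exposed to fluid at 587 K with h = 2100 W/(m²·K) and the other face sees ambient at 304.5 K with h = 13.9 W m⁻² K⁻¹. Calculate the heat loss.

Series thermal resistances, inner to outer:
  R_conv,in = 1/(hA) = 1/(2100·15.2) = 3.133×10^-5 K/W
  R_carbon steel = L/(kA) = 0.00211/(46.4·15.2) = 2.992×10^-6 K/W
  R_conv,out = 1/(hA) = 1/(13.9·15.2) = 0.004733 K/W
ΣR = 3.133×10^-5 + 2.992×10^-6 + 0.004733 = 0.004767 K/W
Q = ΔT/ΣR = (587 K − 304.5 K)/0.004767 = 59300 W

Q = 59.3 kW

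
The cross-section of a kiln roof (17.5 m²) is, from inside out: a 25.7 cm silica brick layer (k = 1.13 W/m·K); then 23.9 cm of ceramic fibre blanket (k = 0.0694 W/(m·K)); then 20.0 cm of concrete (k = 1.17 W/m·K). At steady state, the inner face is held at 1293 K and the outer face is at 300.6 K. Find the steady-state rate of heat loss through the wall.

Series thermal resistances, inner to outer:
  R_silica brick = L/(kA) = 0.257/(1.13·17.5) = 0.01300 K/W
  R_ceramic fibre blanket = L/(kA) = 0.239/(0.0694·17.5) = 0.1968 K/W
  R_concrete = L/(kA) = 0.200/(1.17·17.5) = 0.009768 K/W
ΣR = 0.01300 + 0.1968 + 0.009768 = 0.2196 K/W
Q = ΔT/ΣR = (1293 K − 300.6 K)/0.2196 = 4520 W

Q = 4520 W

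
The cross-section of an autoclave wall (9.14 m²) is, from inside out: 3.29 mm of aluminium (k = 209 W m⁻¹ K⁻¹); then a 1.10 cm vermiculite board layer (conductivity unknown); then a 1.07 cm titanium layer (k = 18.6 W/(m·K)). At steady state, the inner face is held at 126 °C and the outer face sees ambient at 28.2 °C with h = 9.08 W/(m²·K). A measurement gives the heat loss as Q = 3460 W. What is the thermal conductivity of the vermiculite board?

ΣR = ΔT/Q = |126 − 28.2|/3460 = 0.02827 K/W
Known resistances:
  R_aluminium = L/(kA) = 0.00329/(209·9.14) = 1.722×10^-6 K/W
  R_titanium = L/(kA) = 0.0107/(18.6·9.14) = 6.294×10^-5 K/W
  R_conv,out = 1/(hA) = 1/(9.08·9.14) = 0.01205 K/W
R_vermiculite board = ΣR − ΣR_known = 0.02827 − 0.01211 = 0.01616 K/W
L/(kA) = 0.01616 ⇒ k = 0.0110/(0.01616·9.14) = 0.0745 W/m·K

k = 0.0745 W/m·K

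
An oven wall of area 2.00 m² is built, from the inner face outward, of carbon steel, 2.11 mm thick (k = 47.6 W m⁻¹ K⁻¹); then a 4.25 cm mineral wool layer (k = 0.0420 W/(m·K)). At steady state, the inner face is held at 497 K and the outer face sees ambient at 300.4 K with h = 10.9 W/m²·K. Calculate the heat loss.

Resistance network (inner→outer):
  R_carbon steel = L/(kA) = 0.00211/(47.6·2.00) = 2.216×10^-5 K/W
  R_mineral wool = L/(kA) = 0.0425/(0.0420·2.00) = 0.5060 K/W
  R_conv,out = 1/(hA) = 1/(10.9·2.00) = 0.04587 K/W
ΣR = 2.216×10^-5 + 0.5060 + 0.04587 = 0.5519 K/W
Q = ΔT/ΣR = (497 K − 300.4 K)/0.5519 = 356 W

Q = 356 W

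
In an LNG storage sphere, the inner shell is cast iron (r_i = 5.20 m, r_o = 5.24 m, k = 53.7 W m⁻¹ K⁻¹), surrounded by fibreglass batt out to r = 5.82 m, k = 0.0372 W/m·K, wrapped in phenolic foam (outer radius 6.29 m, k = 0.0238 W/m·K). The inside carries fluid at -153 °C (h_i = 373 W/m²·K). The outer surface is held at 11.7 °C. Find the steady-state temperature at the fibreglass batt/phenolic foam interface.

Series thermal resistances, inner to outer:
  R_conv,in = 1/(4πr²h) = 1/(4π·5.20²·373) = 7.890×10^-6 K/W
  R_cast iron = (1/5.20 − 1/5.24)/(4πk) = 0.001468/(4π·53.7) = 2.175×10^-6 K/W
  R_fibreglass batt = (1/5.24 − 1/5.82)/(4πk) = 0.01902/(4π·0.0372) = 0.04068 K/W
  R_phenolic foam = (1/5.82 − 1/6.29)/(4πk) = 0.01284/(4π·0.0238) = 0.04293 K/W
ΣR = 7.890×10^-6 + 2.175×10^-6 + 0.04068 + 0.04293 = 0.08362 K/W
Q = ΔT/ΣR = (-153 °C − 11.7 °C)/0.08362 = -1970 W
From the inner boundary to the fibreglass batt/phenolic foam interface, ΣR_partial = 0.04069 K/W.
T_interface = T_in − Q·ΣR_partial = -153 °C − (-1970)(0.04069) = -72.8 °C

T = -72.8 °C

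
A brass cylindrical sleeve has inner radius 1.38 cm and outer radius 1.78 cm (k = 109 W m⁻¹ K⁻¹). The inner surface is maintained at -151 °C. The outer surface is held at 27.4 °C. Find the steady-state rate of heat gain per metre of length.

Q' = 480 kW/m

Q' = 2πk·ΔT/ln(r₂/r₁) = 2π × 109 × 178.4 / ln(0.0178/0.0138) = 4.80×10^5 W/m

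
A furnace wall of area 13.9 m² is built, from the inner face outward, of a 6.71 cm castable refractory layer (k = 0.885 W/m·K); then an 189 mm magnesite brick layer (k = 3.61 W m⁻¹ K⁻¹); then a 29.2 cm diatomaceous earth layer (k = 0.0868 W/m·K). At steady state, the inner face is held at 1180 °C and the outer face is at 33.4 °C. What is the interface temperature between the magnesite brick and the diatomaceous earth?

Treat each layer as a resistance in series:
  R_castable refractory = L/(kA) = 0.0671/(0.885·13.9) = 0.005455 K/W
  R_magnesite brick = L/(kA) = 0.189/(3.61·13.9) = 0.003767 K/W
  R_diatomaceous earth = L/(kA) = 0.292/(0.0868·13.9) = 0.2420 K/W
ΣR = 0.005455 + 0.003767 + 0.2420 = 0.2512 K/W
Q = ΔT/ΣR = (1180 °C − 33.4 °C)/0.2512 = 4564 W
From the inner boundary to the magnesite brick/diatomaceous earth interface, ΣR_partial = 0.009222 K/W.
T_interface = T_in − Q·ΣR_partial = 1180 °C − (4564)(0.009222) = 1138 °C

T = 1138 °C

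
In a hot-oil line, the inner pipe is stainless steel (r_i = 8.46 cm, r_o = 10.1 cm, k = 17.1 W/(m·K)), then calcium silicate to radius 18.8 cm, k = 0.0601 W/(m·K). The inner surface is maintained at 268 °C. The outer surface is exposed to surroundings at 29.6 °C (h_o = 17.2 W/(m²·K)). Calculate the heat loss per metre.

Series thermal resistances, inner to outer:
  R'_stainless steel = ln(0.101/0.0846)/(2πk) = 0.1772/(2π·17.1) = 0.001649 m·K/W
  R'_calcium silicate = ln(0.188/0.101)/(2πk) = 0.6213/(2π·0.0601) = 1.645 m·K/W
  R'_conv,out = 1/(2πr h) = 1/(2π·0.188·17.2) = 0.04922 m·K/W
ΣR = 0.001649 + 1.645 + 0.04922 = 1.696 m·K/W
Q' = ΔT/ΣR = (268 °C − 29.6 °C)/1.696 = 141 W/m

Q' = 141 W/m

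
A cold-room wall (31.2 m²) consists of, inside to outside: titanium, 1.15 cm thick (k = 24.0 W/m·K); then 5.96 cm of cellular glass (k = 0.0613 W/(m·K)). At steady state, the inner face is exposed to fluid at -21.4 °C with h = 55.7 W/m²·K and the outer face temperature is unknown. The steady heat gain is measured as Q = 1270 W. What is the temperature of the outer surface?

T_out = 18.9 °C

Series resistances:
  R_conv,in = 1/(hA) = 1/(55.7·31.2) = 5.754×10^-4 K/W
  R_titanium = L/(kA) = 0.0115/(24.0·31.2) = 1.536×10^-5 K/W
  R_cellular glass = L/(kA) = 0.0596/(0.0613·31.2) = 0.03116 K/W
ΣR = 0.03175 K/W
ΔT = Q·ΣR = 1270 × 0.03175 = 40.32 K
Heat flows inward, so T_out = T_in + ΔT = -21.4 + 40.32 = 18.9 °C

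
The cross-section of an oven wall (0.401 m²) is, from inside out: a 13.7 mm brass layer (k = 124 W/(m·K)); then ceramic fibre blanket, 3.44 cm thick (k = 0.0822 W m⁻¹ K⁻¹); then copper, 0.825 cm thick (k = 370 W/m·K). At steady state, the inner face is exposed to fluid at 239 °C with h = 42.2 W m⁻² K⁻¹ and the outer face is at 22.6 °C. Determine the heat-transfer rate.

Q = 196 W

Treat each layer as a resistance in series:
  R_conv,in = 1/(hA) = 1/(42.2·0.401) = 0.05909 K/W
  R_brass = L/(kA) = 0.0137/(124·0.401) = 2.755×10^-4 K/W
  R_ceramic fibre blanket = L/(kA) = 0.0344/(0.0822·0.401) = 1.044 K/W
  R_copper = L/(kA) = 0.00825/(370·0.401) = 5.560×10^-5 K/W
ΣR = 0.05909 + 2.755×10^-4 + 1.044 + 5.560×10^-5 = 1.103 K/W
Q = ΔT/ΣR = (239 °C − 22.6 °C)/1.103 = 196 W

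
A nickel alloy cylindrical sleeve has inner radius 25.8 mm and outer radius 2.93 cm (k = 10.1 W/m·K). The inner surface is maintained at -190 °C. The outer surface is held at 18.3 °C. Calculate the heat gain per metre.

Q' = 2πk·ΔT/ln(r₂/r₁) = 2π × 10.1 × 208.3 / ln(0.0293/0.0258) = 1.04×10^5 W/m

Q' = 104 kW/m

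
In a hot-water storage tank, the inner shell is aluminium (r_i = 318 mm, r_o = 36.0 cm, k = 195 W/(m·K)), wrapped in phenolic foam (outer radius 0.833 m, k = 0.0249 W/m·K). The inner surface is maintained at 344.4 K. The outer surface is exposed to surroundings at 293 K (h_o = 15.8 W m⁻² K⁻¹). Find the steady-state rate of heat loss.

Q = 10.2 W

Series thermal resistances, inner to outer:
  R_aluminium = (1/0.318 − 1/0.360)/(4πk) = 0.3669/(4π·195) = 1.497×10^-4 K/W
  R_phenolic foam = (1/0.360 − 1/0.833)/(4πk) = 1.577/(4π·0.0249) = 5.041 K/W
  R_conv,out = 1/(4πr²h) = 1/(4π·0.833²·15.8) = 0.007258 K/W
ΣR = 1.497×10^-4 + 5.041 + 0.007258 = 5.048 K/W
Q = ΔT/ΣR = (344.4 K − 293 K)/5.048 = 10.2 W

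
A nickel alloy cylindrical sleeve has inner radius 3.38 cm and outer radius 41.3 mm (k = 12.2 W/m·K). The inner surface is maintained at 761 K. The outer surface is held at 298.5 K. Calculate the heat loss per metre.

Q' = 2πk·ΔT/ln(r₂/r₁) = 2π × 12.2 × 462.5 / ln(0.0413/0.0338) = 1.77×10^5 W/m

Q' = 1.77×10^5 W/m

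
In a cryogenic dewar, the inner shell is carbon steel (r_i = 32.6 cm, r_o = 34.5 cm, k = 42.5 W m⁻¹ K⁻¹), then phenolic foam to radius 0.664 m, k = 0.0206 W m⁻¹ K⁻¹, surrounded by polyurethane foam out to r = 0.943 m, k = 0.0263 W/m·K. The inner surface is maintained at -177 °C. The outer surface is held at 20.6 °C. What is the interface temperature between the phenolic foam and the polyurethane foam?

Resistance network (inner→outer):
  R_carbon steel = (1/0.326 − 1/0.345)/(4πk) = 0.1689/(4π·42.5) = 3.163×10^-4 K/W
  R_phenolic foam = (1/0.345 − 1/0.664)/(4πk) = 1.393/(4π·0.0206) = 5.379 K/W
  R_polyurethane foam = (1/0.664 − 1/0.943)/(4πk) = 0.4456/(4π·0.0263) = 1.348 K/W
ΣR = 3.163×10^-4 + 5.379 + 1.348 = 6.727 K/W
Q = ΔT/ΣR = (-177 °C − 20.6 °C)/6.727 = -29.37 W
From the inner boundary to the phenolic foam/polyurethane foam interface, ΣR_partial = 5.379 K/W.
T_interface = T_in − Q·ΣR_partial = -177 °C − (-29.37)(5.379) = -19.0 °C

T = -19.0 °C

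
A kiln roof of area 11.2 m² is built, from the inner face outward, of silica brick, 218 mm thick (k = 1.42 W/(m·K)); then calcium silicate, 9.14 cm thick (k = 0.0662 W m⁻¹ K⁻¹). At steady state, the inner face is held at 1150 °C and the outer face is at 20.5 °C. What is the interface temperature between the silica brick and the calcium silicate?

T = 1037 °C

Treat each layer as a resistance in series:
  R_silica brick = L/(kA) = 0.218/(1.42·11.2) = 0.01371 K/W
  R_calcium silicate = L/(kA) = 0.0914/(0.0662·11.2) = 0.1233 K/W
ΣR = 0.01371 + 0.1233 = 0.1370 K/W
Q = ΔT/ΣR = (1150 °C − 20.5 °C)/0.1370 = 8245 W
From the inner boundary to the silica brick/calcium silicate interface, ΣR_partial = 0.01371 K/W.
T_interface = T_in − Q·ΣR_partial = 1150 °C − (8245)(0.01371) = 1037 °C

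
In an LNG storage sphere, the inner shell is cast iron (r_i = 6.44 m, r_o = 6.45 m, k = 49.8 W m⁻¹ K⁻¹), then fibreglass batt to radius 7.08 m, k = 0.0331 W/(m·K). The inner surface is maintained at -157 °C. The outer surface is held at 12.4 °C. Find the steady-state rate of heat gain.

Treat each layer as a resistance in series:
  R_cast iron = (1/6.44 − 1/6.45)/(4πk) = 2.407×10^-4/(4π·49.8) = 3.847×10^-7 K/W
  R_fibreglass batt = (1/6.45 − 1/7.08)/(4πk) = 0.01380/(4π·0.0331) = 0.03317 K/W
ΣR = 3.847×10^-7 + 0.03317 = 0.03317 K/W
Q = ΔT/ΣR = (-157 °C − 12.4 °C)/0.03317 = -5110 W
(Negative Q ⇒ heat flows inward; heat gain = 5110 W.)

Q = 5.11 kW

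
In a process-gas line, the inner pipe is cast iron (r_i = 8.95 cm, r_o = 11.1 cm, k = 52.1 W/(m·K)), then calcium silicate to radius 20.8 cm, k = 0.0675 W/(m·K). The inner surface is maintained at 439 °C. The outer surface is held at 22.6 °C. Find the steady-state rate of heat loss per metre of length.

Q' = 281 W/m

Series thermal resistances, inner to outer:
  R'_cast iron = ln(0.111/0.0895)/(2πk) = 0.2153/(2π·52.1) = 6.577×10^-4 m·K/W
  R'_calcium silicate = ln(0.208/0.111)/(2πk) = 0.6280/(2π·0.0675) = 1.481 m·K/W
ΣR = 6.577×10^-4 + 1.481 = 1.482 m·K/W
Q' = ΔT/ΣR = (439 °C − 22.6 °C)/1.482 = 281 W/m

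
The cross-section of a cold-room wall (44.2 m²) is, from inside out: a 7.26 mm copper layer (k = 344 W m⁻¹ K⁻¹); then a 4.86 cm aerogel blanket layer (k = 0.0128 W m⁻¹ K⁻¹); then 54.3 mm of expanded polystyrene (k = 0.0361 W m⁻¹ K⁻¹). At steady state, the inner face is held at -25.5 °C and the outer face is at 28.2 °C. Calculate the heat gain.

Resistance network (inner→outer):
  R_copper = L/(kA) = 0.00726/(344·44.2) = 4.775×10^-7 K/W
  R_aerogel blanket = L/(kA) = 0.0486/(0.0128·44.2) = 0.08590 K/W
  R_expanded polystyrene = L/(kA) = 0.0543/(0.0361·44.2) = 0.03403 K/W
ΣR = 4.775×10^-7 + 0.08590 + 0.03403 = 0.1199 K/W
Q = ΔT/ΣR = (-25.5 °C − 28.2 °C)/0.1199 = -448 W
(Negative Q ⇒ heat flows inward; heat gain = 448 W.)

Q = 448 W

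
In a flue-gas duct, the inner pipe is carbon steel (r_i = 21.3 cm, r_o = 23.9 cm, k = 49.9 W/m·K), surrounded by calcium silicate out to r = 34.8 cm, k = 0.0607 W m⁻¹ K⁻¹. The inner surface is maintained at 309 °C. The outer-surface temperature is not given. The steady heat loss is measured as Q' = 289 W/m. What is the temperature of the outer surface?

T_out = 24.2 °C

Sum the resistances:
  R'_carbon steel = ln(0.239/0.213)/(2πk) = 0.1152/(2π·49.9) = 3.673×10^-4 m·K/W
  R'_calcium silicate = ln(0.348/0.239)/(2πk) = 0.3757/(2π·0.0607) = 0.9852 m·K/W
ΣR = 0.9856 m·K/W
ΔT = Q'·ΣR = 289 × 0.9856 = 284.8 K
Heat flows outward, so T_out = T_in − ΔT = 309 − 284.8 = 24.2 °C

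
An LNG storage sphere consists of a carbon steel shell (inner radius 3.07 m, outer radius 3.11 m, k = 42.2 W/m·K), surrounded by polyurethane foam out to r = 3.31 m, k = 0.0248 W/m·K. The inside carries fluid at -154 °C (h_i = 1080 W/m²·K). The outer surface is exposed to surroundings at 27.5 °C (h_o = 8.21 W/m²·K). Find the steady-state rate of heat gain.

Resistance network (inner→outer):
  R_conv,in = 1/(4πr²h) = 1/(4π·3.07²·1080) = 7.818×10^-6 K/W
  R_carbon steel = (1/3.07 − 1/3.11)/(4πk) = 0.004189/(4π·42.2) = 7.900×10^-6 K/W
  R_polyurethane foam = (1/3.11 − 1/3.31)/(4πk) = 0.01943/(4π·0.0248) = 0.06234 K/W
  R_conv,out = 1/(4πr²h) = 1/(4π·3.31²·8.21) = 8.847×10^-4 K/W
ΣR = 7.818×10^-6 + 7.900×10^-6 + 0.06234 + 8.847×10^-4 = 0.06324 K/W
Q = ΔT/ΣR = (-154 °C − 27.5 °C)/0.06324 = -2870 W
(Negative Q ⇒ heat flows inward; heat gain = 2870 W.)

Q = 2870 W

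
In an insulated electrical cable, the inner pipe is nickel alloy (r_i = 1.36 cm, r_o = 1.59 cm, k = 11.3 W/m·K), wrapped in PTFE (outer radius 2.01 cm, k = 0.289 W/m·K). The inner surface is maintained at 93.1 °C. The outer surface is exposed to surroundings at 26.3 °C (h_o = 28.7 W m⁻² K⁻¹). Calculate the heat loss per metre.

Series thermal resistances, inner to outer:
  R'_nickel alloy = ln(0.0159/0.0136)/(2πk) = 0.1562/(2π·11.3) = 0.002201 m·K/W
  R'_PTFE = ln(0.0201/0.0159)/(2πk) = 0.2344/(2π·0.289) = 0.1291 m·K/W
  R'_conv,out = 1/(2πr h) = 1/(2π·0.0201·28.7) = 0.2759 m·K/W
ΣR = 0.002201 + 0.1291 + 0.2759 = 0.4072 m·K/W
Q' = ΔT/ΣR = (93.1 °C − 26.3 °C)/0.4072 = 164 W/m

Q' = 164 W/m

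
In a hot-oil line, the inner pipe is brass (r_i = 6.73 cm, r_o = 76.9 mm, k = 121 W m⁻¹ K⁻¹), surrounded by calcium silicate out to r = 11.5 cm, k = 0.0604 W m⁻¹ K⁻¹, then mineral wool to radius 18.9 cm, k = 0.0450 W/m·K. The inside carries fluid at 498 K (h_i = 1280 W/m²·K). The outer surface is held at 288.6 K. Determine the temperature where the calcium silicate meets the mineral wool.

Resistance network (inner→outer):
  R'_conv,in = 1/(2πr h) = 1/(2π·0.0673·1280) = 0.001848 m·K/W
  R'_brass = ln(0.0769/0.0673)/(2πk) = 0.1333/(2π·121) = 1.754×10^-4 m·K/W
  R'_calcium silicate = ln(0.115/0.0769)/(2πk) = 0.4024/(2π·0.0604) = 1.060 m·K/W
  R'_mineral wool = ln(0.189/0.115)/(2πk) = 0.4968/(2π·0.0450) = 1.757 m·K/W
ΣR = 0.001848 + 1.754×10^-4 + 1.060 + 1.757 = 2.819 m·K/W
Q' = ΔT/ΣR = (498 K − 288.6 K)/2.819 = 74.28 W/m
From the inner boundary to the calcium silicate/mineral wool interface, ΣR_partial = 1.062 m·K/W.
T_interface = T_in − Q'·ΣR_partial = 498 K − (74.28)(1.062) = 419 K

T = 419 K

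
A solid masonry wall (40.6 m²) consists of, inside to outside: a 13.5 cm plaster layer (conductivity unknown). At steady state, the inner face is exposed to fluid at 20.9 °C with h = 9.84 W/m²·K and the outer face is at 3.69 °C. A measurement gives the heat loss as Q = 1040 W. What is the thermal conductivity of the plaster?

ΣR = ΔT/Q = |20.9 − 3.69|/1040 = 0.01655 K/W
Known resistances:
  R_conv,in = 1/(hA) = 1/(9.84·40.6) = 0.002503 K/W
R_plaster = ΣR − ΣR_known = 0.01655 − 0.002503 = 0.01405 K/W
L/(kA) = 0.01405 ⇒ k = 0.135/(0.01405·40.6) = 0.237 W/m·K

k = 0.237 W/m·K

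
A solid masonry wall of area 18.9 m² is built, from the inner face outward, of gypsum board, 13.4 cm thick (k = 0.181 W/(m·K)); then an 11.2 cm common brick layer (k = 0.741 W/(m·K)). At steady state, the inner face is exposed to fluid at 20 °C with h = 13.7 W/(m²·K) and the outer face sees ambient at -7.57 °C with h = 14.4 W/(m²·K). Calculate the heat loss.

Q = 504 W

Treat each layer as a resistance in series:
  R_conv,in = 1/(hA) = 1/(13.7·18.9) = 0.003862 K/W
  R_gypsum board = L/(kA) = 0.134/(0.181·18.9) = 0.03917 K/W
  R_common brick = L/(kA) = 0.112/(0.741·18.9) = 0.007997 K/W
  R_conv,out = 1/(hA) = 1/(14.4·18.9) = 0.003674 K/W
ΣR = 0.003862 + 0.03917 + 0.007997 + 0.003674 = 0.05470 K/W
Q = ΔT/ΣR = (20 °C − -7.57 °C)/0.05470 = 504 W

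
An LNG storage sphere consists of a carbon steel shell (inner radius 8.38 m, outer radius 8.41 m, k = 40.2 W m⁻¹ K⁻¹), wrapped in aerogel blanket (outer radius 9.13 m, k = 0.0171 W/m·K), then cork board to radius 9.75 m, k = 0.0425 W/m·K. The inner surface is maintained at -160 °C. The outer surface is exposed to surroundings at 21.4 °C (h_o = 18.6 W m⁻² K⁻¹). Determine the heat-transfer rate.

Treat each layer as a resistance in series:
  R_carbon steel = (1/8.38 − 1/8.41)/(4πk) = 4.257×10^-4/(4π·40.2) = 8.426×10^-7 K/W
  R_aerogel blanket = (1/8.41 − 1/9.13)/(4πk) = 0.009377/(4π·0.0171) = 0.04364 K/W
  R_cork board = (1/9.13 − 1/9.75)/(4πk) = 0.006965/(4π·0.0425) = 0.01304 K/W
  R_conv,out = 1/(4πr²h) = 1/(4π·9.75²·18.6) = 4.501×10^-5 K/W
ΣR = 8.426×10^-7 + 0.04364 + 0.01304 + 4.501×10^-5 = 0.05673 K/W
Q = ΔT/ΣR = (-160 °C − 21.4 °C)/0.05673 = -3200 W
(Negative Q ⇒ heat flows inward; heat gain = 3200 W.)

Q = 3.20 kW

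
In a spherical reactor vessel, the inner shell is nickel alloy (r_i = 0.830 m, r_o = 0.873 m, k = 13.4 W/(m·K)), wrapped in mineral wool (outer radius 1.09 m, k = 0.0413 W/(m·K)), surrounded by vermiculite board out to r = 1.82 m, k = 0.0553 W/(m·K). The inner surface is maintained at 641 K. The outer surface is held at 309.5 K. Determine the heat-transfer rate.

Treat each layer as a resistance in series:
  R_nickel alloy = (1/0.830 − 1/0.873)/(4πk) = 0.05934/(4π·13.4) = 3.524×10^-4 K/W
  R_mineral wool = (1/0.873 − 1/1.09)/(4πk) = 0.2280/(4π·0.0413) = 0.4394 K/W
  R_vermiculite board = (1/1.09 − 1/1.82)/(4πk) = 0.3680/(4π·0.0553) = 0.5295 K/W
ΣR = 3.524×10^-4 + 0.4394 + 0.5295 = 0.9693 K/W
Q = ΔT/ΣR = (641 K − 309.5 K)/0.9693 = 342 W

Q = 342 W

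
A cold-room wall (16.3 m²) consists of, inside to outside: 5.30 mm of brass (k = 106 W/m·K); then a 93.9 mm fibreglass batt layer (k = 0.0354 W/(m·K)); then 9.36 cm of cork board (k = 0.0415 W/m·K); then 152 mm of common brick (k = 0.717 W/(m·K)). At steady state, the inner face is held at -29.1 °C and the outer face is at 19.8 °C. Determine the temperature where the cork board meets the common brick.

Resistance network (inner→outer):
  R_brass = L/(kA) = 0.00530/(106·16.3) = 3.067×10^-6 K/W
  R_fibreglass batt = L/(kA) = 0.0939/(0.0354·16.3) = 0.1627 K/W
  R_cork board = L/(kA) = 0.0936/(0.0415·16.3) = 0.1384 K/W
  R_common brick = L/(kA) = 0.152/(0.717·16.3) = 0.01301 K/W
ΣR = 3.067×10^-6 + 0.1627 + 0.1384 + 0.01301 = 0.3141 K/W
Q = ΔT/ΣR = (-29.1 °C − 19.8 °C)/0.3141 = -155.7 W
From the inner boundary to the cork board/common brick interface, ΣR_partial = 0.3011 K/W.
T_interface = T_in − Q·ΣR_partial = -29.1 °C − (-155.7)(0.3011) = 17.8 °C

T = 17.8 °C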